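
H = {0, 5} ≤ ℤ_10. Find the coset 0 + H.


0 + H = {0 + h (mod 10) : h ∈ H}
0+0=0, 0+5=5

0 + H = {0, 5}


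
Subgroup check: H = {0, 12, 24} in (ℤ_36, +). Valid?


Subgroup test for H = {0, 12, 24} in (ℤ_36, +):
(1) 0 ∈ H? Yes
(2) Closure: for all a,b ∈ H, (a+b) mod 36 ∈ H? Yes
(3) Inverses: for all a ∈ H, -a mod 36 ∈ H? Yes

Yes, H is a subgroup of ℤ_36


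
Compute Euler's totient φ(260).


Factor n: 260 = 2^2 × 5 × 13
φ(n) = n · ∏(1 - 1/p) over distinct primes p | n
φ(260) = 260 · (1 - 1/2) · (1 - 1/5) · (1 - 1/13) = 96

φ(260) = 96


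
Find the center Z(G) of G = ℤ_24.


Z(G) = {g ∈ G | gx = xg for all x ∈ G}
ℤ_24 is abelian, so Z(G) = G

Z(ℤ_24) = ℤ_24


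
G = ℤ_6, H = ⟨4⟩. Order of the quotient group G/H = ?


|⟨4⟩| = n / gcd(4, 6) = 6 / 2 = 3
H is normal (ℤ_6 is abelian).
|G/H| = |G| / |H| = 6 / 3 = 2

|G/H| = 2


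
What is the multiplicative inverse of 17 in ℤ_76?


Use the extended Euclidean algorithm to write 1 = 17·s + 76·t; then s mod 76 is the inverse.
Euclidean algorithm:
  17 = 0·76 + 17
  76 = 4·17 + 8
  17 = 2·8 + 1
  8 = 8·1 + 0
gcd(17,76) = 1
Back-substitution gives: 17·(9) + 76·(-2) = 1
So 17⁻¹ ≡ 9 ≡ 9 (mod 76)
Check: 17 × 9 = 153 ≡ 1 (mod 76) ✓

17⁻¹ ≡ 9 (mod 76)


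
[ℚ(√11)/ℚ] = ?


√11 has minimal polynomial x² - 11 (irreducible over ℚ since 11 is squarefree)

[ℚ(√11)/ℚ] = 2


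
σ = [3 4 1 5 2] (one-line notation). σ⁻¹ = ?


To find σ⁻¹, swap domain and range:
σ(1) = 3 → σ⁻¹(3) = 1
σ(2) = 4 → σ⁻¹(4) = 2
σ(3) = 1 → σ⁻¹(1) = 3
σ(4) = 5 → σ⁻¹(5) = 4
σ(5) = 2 → σ⁻¹(2) = 5

σ⁻¹ = [3 5 1 2 4]


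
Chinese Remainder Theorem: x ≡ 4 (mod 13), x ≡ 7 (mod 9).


m₁ = 13, m₂ = 9, gcd = 1, so CRT applies. M = m₁·m₂ = 117
Let M₁ = M/m₁ = 9, M₂ = M/m₂ = 13
Find y₁ ≡ M₁⁻¹ (mod m₁): 9⁻¹ ≡ 3 (mod 13)
Find y₂ ≡ M₂⁻¹ (mod m₂): 13⁻¹ ≡ 7 (mod 9)
x = a₁·M₁·y₁ + a₂·M₂·y₂ = 4·9·3 + 7·13·7 = 745
Reduce mod 117: x ≡ 43
Check: 43 mod 13 = 4 ✓, 43 mod 9 = 7 ✓

x ≡ 43 (mod 117)


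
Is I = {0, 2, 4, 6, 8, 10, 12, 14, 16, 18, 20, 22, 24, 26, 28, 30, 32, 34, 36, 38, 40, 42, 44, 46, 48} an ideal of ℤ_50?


Check ideal conditions for I = {0, 2, 4, 6, 8, 10, 12, 14, 16, 18, 20, 22, 24, 26, 28, 30, 32, 34, 36, 38, 40, 42, 44, 46, 48} in ℤ_50:
(1) I is an additive subgroup? Yes
(2) For r ∈ ℤ_50 and a ∈ I: r·a ∈ I? Yes

Yes, I is an ideal of ℤ_50


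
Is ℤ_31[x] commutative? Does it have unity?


ℤ_31 is a field (n prime), so ℤ_31[x] is a commutative integral domain with unity
Commutative: Yes
Integral domain: Yes
Has unity: Yes

ℤ_31[x]: Commutative=Yes, Unity=Yes


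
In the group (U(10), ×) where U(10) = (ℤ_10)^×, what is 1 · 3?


Operation: multiplication mod 10
1 · 3 = (a × b) mod 10 with a = 1, b = 3

1 · 3 = 3


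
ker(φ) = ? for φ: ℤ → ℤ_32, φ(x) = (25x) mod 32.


Kernel = preimage of identity
ker(φ) = {x ∈ ℤ : 25x ≡ 0 (mod 32)}. gcd(25,32) = 1, so 25x ≡ 0 (mod 32) ⟺ x ≡ 0 (mod 32/1 = 32). Hence ker(φ) = 32ℤ

ker(φ) = 32ℤ


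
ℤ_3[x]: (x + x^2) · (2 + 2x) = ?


Expand and collect like terms; reduce coefficients mod 3:
x^0: 0·2 = 0 ≡ 0 (mod 3)
x^1: 0·2 + 1·2 = 2 ≡ 2 (mod 3)
x^2: 1·2 + 1·2 = 4 ≡ 1 (mod 3)
x^3: 1·2 = 2 ≡ 2 (mod 3)
Result: 2x + x^2 + 2x^3

f · g = 2x + x^2 + 2x^3


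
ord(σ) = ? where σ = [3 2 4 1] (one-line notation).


Cycle decomposition: (1 3 4)
Cycle lengths: 3
Order = lcm(3) = 3

ord(σ) = 3


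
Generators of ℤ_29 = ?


g generates ℤ_n iff gcd(g,n) = 1
Prime factors of 29: 29
Generators are g ∈ {1,...,28} not divisible by any of these primes.
Generators: {1, 2, 3, 4, 5, 6, 7, 8, 9, 10, 11, 12, 13, 14, 15, 16, 17, 18, 19, 20, 21, 22, 23, 24, 25, 26, 27, 28}
Number of generators = φ(29) = 28

Generators of ℤ_29 = {1, 2, 3, 4, 5, 6, 7, 8, 9, 10, 11, 12, 13, 14, 15, 16, 17, 18, 19, 20, 21, 22, 23, 24, 25, 26, 27, 28}


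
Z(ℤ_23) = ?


Z(G) = {g ∈ G | gx = xg for all x ∈ G}
ℤ_23 is abelian, so Z(G) = G

Z(ℤ_23) = ℤ_23


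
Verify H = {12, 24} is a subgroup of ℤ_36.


Subgroup test for H = {12, 24} in (ℤ_36, +):
(1) 0 ∈ H? No
(2) Closure: for all a,b ∈ H, (a+b) mod 36 ∈ H? No  [counterexample: 12 + 24 = 0 ∉ H]
(3) Inverses: for all a ∈ H, -a mod 36 ∈ H? Yes

No, H is not a subgroup of ℤ_36


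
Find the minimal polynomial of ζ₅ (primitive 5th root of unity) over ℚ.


ζ₅ is a root of Φ₅(x) = x⁴ + x³ + x² + x + 1, irreducible over ℚ

Minimal polynomial: x⁴ + x³ + x² + x + 1


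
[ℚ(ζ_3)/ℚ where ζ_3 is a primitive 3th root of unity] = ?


[ℚ(ζ_n):ℚ] = deg Φ_n(x) = φ(n). Here φ(3) = 2

[ℚ(ζ_3)/ℚ where ζ_3 is a primitive 3th root of unity] = 2


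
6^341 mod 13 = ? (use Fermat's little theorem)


Fermat's little theorem: if p is prime and gcd(a,p)=1, then a^(p-1) ≡ 1 (mod p)
p = 13 is prime, gcd(6,13) = 1
Reduce exponent: 341 mod 12 = 5
So 6^341 ≡ 6^5 (mod 13)
6^5 mod 13 = 2

6^341 ≡ 2 (mod 13)


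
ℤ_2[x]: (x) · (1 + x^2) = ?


Expand and collect like terms; reduce coefficients mod 2:
x^0: 0·1 = 0 ≡ 0 (mod 2)
x^1: 0·0 + 1·1 = 1 ≡ 1 (mod 2)
x^2: 0·1 + 1·0 = 0 ≡ 0 (mod 2)
x^3: 1·1 = 1 ≡ 1 (mod 2)
Result: x + x^3

f · g = x + x^3


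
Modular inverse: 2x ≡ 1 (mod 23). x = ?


Use the extended Euclidean algorithm to write 1 = 2·s + 23·t; then s mod 23 is the inverse.
Euclidean algorithm:
  2 = 0·23 + 2
  23 = 11·2 + 1
  2 = 2·1 + 0
gcd(2,23) = 1
Back-substitution gives: 2·(-11) + 23·(1) = 1
So 2⁻¹ ≡ -11 ≡ 12 (mod 23)
Check: 2 × 12 = 24 ≡ 1 (mod 23) ✓

2⁻¹ ≡ 12 (mod 23)


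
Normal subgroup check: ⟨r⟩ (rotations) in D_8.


H = ⟨r⟩ (rotations) in D_8
The rotation subgroup ⟨r⟩ has index 2 in D_8, so it is normal

Yes, normal subgroup


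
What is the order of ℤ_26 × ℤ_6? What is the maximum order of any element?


|ℤ_26 × ℤ_6| = 26 × 6 = 156
Max element order = lcm(26,6) = 78
Cyclic? No (gcd=2)

|ℤ_26×ℤ_6| = 156, max element order = 78


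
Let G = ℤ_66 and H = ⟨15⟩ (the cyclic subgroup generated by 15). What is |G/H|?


|⟨15⟩| = n / gcd(15, 66) = 66 / 3 = 22
H is normal (ℤ_66 is abelian).
|G/H| = |G| / |H| = 66 / 22 = 3

|G/H| = 3


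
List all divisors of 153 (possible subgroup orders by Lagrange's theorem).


Lagrange's theorem: |H| divides |G|
|G| = 153
Divisors of 153: 1, 3, 9, 17, 51, 153

Possible subgroup orders: {1, 3, 9, 17, 51, 153}


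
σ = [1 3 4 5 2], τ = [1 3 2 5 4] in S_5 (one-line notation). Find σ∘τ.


σ∘τ: apply τ first, then σ
1 →τ 1 →σ 1
2 →τ 3 →σ 4
3 →τ 2 →σ 3
4 →τ 5 →σ 2
5 →τ 4 →σ 5

σ∘τ = [1 4 3 2 5]


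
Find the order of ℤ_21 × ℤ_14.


|A × B| = |A| · |B|
|ℤ_21 × ℤ_14| = 21 × 14 = 294

|ℤ_21 × ℤ_14| = 294


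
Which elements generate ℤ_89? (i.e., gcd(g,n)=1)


g generates ℤ_n iff gcd(g,n) = 1
Prime factors of 89: 89
Generators are g ∈ {1,...,88} not divisible by any of these primes.
Generators: {1, 2, 3, 4, 5, 6, 7, 8, 9, 10, 11, 12, 13, 14, 15, 16, 17, 18, 19, 20, 21, 22, 23, 24, 25, 26, 27, 28, 29, 30, 31, 32, 33, 34, 35, 36, 37, 38, 39, 40, 41, 42, 43, 44, 45, 46, 47, 48, 49, 50, 51, 52, 53, 54, 55, 56, 57, 58, 59, 60, 61, 62, 63, 64, 65, 66, 67, 68, 69, 70, 71, 72, 73, 74, 75, 76, 77, 78, 79, 80, 81, 82, 83, 84, 85, 86, 87, 88}
Number of generators = φ(89) = 88

Generators of ℤ_89 = {1, 2, 3, 4, 5, 6, 7, 8, 9, 10, 11, 12, 13, 14, 15, 16, 17, 18, 19, 20, 21, 22, 23, 24, 25, 26, 27, 28, 29, 30, 31, 32, 33, 34, 35, 36, 37, 38, 39, 40, 41, 42, 43, 44, 45, 46, 47, 48, 49, 50, 51, 52, 53, 54, 55, 56, 57, 58, 59, 60, 61, 62, 63, 64, 65, 66, 67, 68, 69, 70, 71, 72, 73, 74, 75, 76, 77, 78, 79, 80, 81, 82, 83, 84, 85, 86, 87, 88}


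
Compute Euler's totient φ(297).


Factor n: 297 = 3^3 × 11
φ(n) = n · ∏(1 - 1/p) over distinct primes p | n
φ(297) = 297 · (1 - 1/3) · (1 - 1/11) = 180

φ(297) = 180


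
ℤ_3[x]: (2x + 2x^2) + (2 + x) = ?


Add coefficients mod 3:
x^0: 0 + 2 = 2 (mod 3)
x^1: 2 + 1 = 0 (mod 3)
x^2: 2 + 0 = 2 (mod 3)
Result: 2 + 2x^2

f + g = 2 + 2x^2


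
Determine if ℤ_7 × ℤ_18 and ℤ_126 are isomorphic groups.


Comparing ℤ_7 × ℤ_18 and ℤ_126:
gcd(7,18) = 1, so ℤ_7 × ℤ_18 ≅ ℤ_126 (CRT)

Yes, ℤ_7 × ℤ_18 ≅ ℤ_126


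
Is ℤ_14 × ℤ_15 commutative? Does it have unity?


Direct product ring; commutative with unity (1,1); but (1,0)·(0,1) = (0,0) gives zero divisors, so not an integral domain
Commutative: Yes
Integral domain: No
Has unity: Yes

ℤ_14 × ℤ_15: Commutative=Yes, Unity=Yes


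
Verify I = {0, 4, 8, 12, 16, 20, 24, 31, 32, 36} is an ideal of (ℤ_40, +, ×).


Check ideal conditions for I = {0, 4, 8, 12, 16, 20, 24, 31, 32, 36} in ℤ_40:
(1) I is an additive subgroup? No
(2) For r ∈ ℤ_40 and a ∈ I: r·a ∈ I? No  [counterexample: r=2, a=31, r·a mod 40 = 22 ∉ I]

No, I is not an ideal of ℤ_40


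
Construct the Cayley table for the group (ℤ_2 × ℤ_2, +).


Elements: {(0,0), (0,1), (1,0), (1,1)}
Operation: componentwise addition mod (2, 2)
Entry (a, b) = ((a₁+b₁) mod 2, (a₂+b₂) mod 2)

Cayley table:
      | (0,0) | (0,1) | (1,0) | (1,1)
(0,0) | (0,0) | (0,1) | (1,0) | (1,1)
(0,1) | (0,1) | (0,0) | (1,1) | (1,0)
(1,0) | (1,0) | (1,1) | (0,0) | (0,1)
(1,1) | (1,1) | (1,0) | (0,1) | (0,0)


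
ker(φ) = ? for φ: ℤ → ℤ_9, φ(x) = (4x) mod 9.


Kernel = preimage of identity
ker(φ) = {x ∈ ℤ : 4x ≡ 0 (mod 9)}. gcd(4,9) = 1, so 4x ≡ 0 (mod 9) ⟺ x ≡ 0 (mod 9/1 = 9). Hence ker(φ) = 9ℤ

ker(φ) = 9ℤ


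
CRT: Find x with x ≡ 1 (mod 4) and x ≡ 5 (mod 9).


m₁ = 4, m₂ = 9, gcd = 1, so CRT applies. M = m₁·m₂ = 36
Let M₁ = M/m₁ = 9, M₂ = M/m₂ = 4
Find y₁ ≡ M₁⁻¹ (mod m₁): 9⁻¹ ≡ 1 (mod 4)
Find y₂ ≡ M₂⁻¹ (mod m₂): 4⁻¹ ≡ 7 (mod 9)
x = a₁·M₁·y₁ + a₂·M₂·y₂ = 1·9·1 + 5·4·7 = 149
Reduce mod 36: x ≡ 5
Check: 5 mod 4 = 1 ✓, 5 mod 9 = 5 ✓

x ≡ 5 (mod 36)


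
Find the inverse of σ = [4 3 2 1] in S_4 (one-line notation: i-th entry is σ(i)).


To find σ⁻¹, swap domain and range:
σ(1) = 4 → σ⁻¹(4) = 1
σ(2) = 3 → σ⁻¹(3) = 2
σ(3) = 2 → σ⁻¹(2) = 3
σ(4) = 1 → σ⁻¹(1) = 4

σ⁻¹ = [4 3 2 1]


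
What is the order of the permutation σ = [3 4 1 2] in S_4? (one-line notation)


Cycle decomposition: (1 3) (2 4)
Cycle lengths: 2, 2
Order = lcm(2, 2) = 2

ord(σ) = 2


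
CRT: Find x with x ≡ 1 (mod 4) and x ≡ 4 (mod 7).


m₁ = 4, m₂ = 7, gcd = 1, so CRT applies. M = m₁·m₂ = 28
Let M₁ = M/m₁ = 7, M₂ = M/m₂ = 4
Find y₁ ≡ M₁⁻¹ (mod m₁): 7⁻¹ ≡ 3 (mod 4)
Find y₂ ≡ M₂⁻¹ (mod m₂): 4⁻¹ ≡ 2 (mod 7)
x = a₁·M₁·y₁ + a₂·M₂·y₂ = 1·7·3 + 4·4·2 = 53
Reduce mod 28: x ≡ 25
Check: 25 mod 4 = 1 ✓, 25 mod 7 = 4 ✓

x ≡ 25 (mod 28)


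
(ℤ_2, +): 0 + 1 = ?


Operation: addition mod 2
0 + 1 = (a + b) mod 2 with a = 0, b = 1

0 + 1 = 1


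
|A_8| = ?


|A_n| = n!/2 (even permutations)
|A_8| = 8!/2 = 40320/2 = 20160

|A_8| = 20160


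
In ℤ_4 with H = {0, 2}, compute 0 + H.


0 + H = {0 + h (mod 4) : h ∈ H}
0+0=0, 0+2=2

0 + H = {0, 2}


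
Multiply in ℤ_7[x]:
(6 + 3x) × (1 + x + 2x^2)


Expand and collect like terms; reduce coefficients mod 7:
x^0: 6·1 = 6 ≡ 6 (mod 7)
x^1: 6·1 + 3·1 = 9 ≡ 2 (mod 7)
x^2: 6·2 + 3·1 = 15 ≡ 1 (mod 7)
x^3: 3·2 = 6 ≡ 6 (mod 7)
Result: 6 + 2x + x^2 + 6x^3

f · g = 6 + 2x + x^2 + 6x^3


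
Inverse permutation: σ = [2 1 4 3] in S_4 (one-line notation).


To find σ⁻¹, swap domain and range:
σ(1) = 2 → σ⁻¹(2) = 1
σ(2) = 1 → σ⁻¹(1) = 2
σ(3) = 4 → σ⁻¹(4) = 3
σ(4) = 3 → σ⁻¹(3) = 4

σ⁻¹ = [2 1 4 3]


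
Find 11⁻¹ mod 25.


Use the extended Euclidean algorithm to write 1 = 11·s + 25·t; then s mod 25 is the inverse.
Euclidean algorithm:
  11 = 0·25 + 11
  25 = 2·11 + 3
  11 = 3·3 + 2
  3 = 1·2 + 1
  2 = 2·1 + 0
gcd(11,25) = 1
Back-substitution gives: 11·(-9) + 25·(4) = 1
So 11⁻¹ ≡ -9 ≡ 16 (mod 25)
Check: 11 × 16 = 176 ≡ 1 (mod 25) ✓

11⁻¹ ≡ 16 (mod 25)


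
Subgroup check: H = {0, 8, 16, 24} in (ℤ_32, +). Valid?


Subgroup test for H = {0, 8, 16, 24} in (ℤ_32, +):
(1) 0 ∈ H? Yes
(2) Closure: for all a,b ∈ H, (a+b) mod 32 ∈ H? Yes
(3) Inverses: for all a ∈ H, -a mod 32 ∈ H? Yes

Yes, H is a subgroup of ℤ_32


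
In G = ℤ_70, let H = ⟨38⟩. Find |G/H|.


|⟨38⟩| = n / gcd(38, 70) = 70 / 2 = 35
H is normal (ℤ_70 is abelian).
|G/H| = |G| / |H| = 70 / 35 = 2

|G/H| = 2


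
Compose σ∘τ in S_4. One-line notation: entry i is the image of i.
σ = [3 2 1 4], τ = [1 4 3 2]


σ∘τ: apply τ first, then σ
1 →τ 1 →σ 3
2 →τ 4 →σ 4
3 →τ 3 →σ 1
4 →τ 2 →σ 2

σ∘τ = [3 4 1 2]


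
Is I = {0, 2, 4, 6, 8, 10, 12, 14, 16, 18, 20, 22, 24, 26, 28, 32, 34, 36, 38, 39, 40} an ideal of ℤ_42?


Check ideal conditions for I = {0, 2, 4, 6, 8, 10, 12, 14, 16, 18, 20, 22, 24, 26, 28, 32, 34, 36, 38, 39, 40} in ℤ_42:
(1) I is an additive subgroup? No
(2) For r ∈ ℤ_42 and a ∈ I: r·a ∈ I? No  [counterexample: r=2, a=36, r·a mod 42 = 30 ∉ I]

No, I is not an ideal of ℤ_42


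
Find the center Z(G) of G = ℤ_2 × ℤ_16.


Z(G) = {g ∈ G | gx = xg for all x ∈ G}
Direct product of abelian groups is abelian, so Z(G) = G

Z(ℤ_2 × ℤ_16) = ℤ_2 × ℤ_16


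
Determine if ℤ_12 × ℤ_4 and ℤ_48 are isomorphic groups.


Comparing ℤ_12 × ℤ_4 and ℤ_48:
gcd(12,4) = 4 ≠ 1. Max element order in ℤ_12×ℤ_4 is lcm(12,4) = 12 < 48, so it has no element of order 48

No, ℤ_12 × ℤ_4 ≇ ℤ_48


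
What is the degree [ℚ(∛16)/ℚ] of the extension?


∛16 has minimal polynomial x³ - 16 (irreducible over ℚ since 16 is not a perfect cube)

[ℚ(∛16)/ℚ] = 3


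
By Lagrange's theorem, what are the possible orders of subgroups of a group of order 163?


Lagrange's theorem: |H| divides |G|
|G| = 163
Divisors of 163: 1, 163

Possible subgroup orders: {1, 163}


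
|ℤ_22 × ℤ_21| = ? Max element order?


|ℤ_22 × ℤ_21| = 22 × 21 = 462
Max element order = lcm(22,21) = 462
Cyclic? Yes (gcd=1)

|ℤ_22×ℤ_21| = 462, max element order = 462


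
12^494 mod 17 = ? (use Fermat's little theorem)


Fermat's little theorem: if p is prime and gcd(a,p)=1, then a^(p-1) ≡ 1 (mod p)
p = 17 is prime, gcd(12,17) = 1
Reduce exponent: 494 mod 16 = 14
So 12^494 ≡ 12^14 (mod 17)
12^14 mod 17 = 15

12^494 ≡ 15 (mod 17)


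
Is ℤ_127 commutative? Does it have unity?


ℤ_127 is a commutative ring with unity 1; 127 is prime, so ℤ_127 is a field (hence an integral domain)
Commutative: Yes
Integral domain: Yes
Has unity: Yes

ℤ_127: Commutative=Yes, Unity=Yes


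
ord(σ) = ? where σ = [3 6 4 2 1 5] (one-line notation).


Cycle decomposition: (1 3 4 2 6 5)
Cycle lengths: 6
Order = lcm(6) = 6

ord(σ) = 6


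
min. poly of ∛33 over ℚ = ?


∛33 satisfies x³ - 33 = 0, irreducible over ℚ (no rational root; 33 is not a perfect cube)

Minimal polynomial: x³ - 33


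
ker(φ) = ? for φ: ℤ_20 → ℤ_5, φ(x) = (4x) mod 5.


Kernel = preimage of identity
ker(φ) = {x ∈ ℤ_20 : 4x ≡ 0 (mod 5)}. Since 5 | 20, φ is well-defined. The kernel is the cyclic subgroup ⟨5⟩ of ℤ_20 (order 4), i.e. {0, 5, 10, 15}

ker(φ) = {0, 5, 10, 15}


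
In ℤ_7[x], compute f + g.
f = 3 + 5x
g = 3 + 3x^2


Add coefficients mod 7:
x^0: 3 + 3 = 6 (mod 7)
x^1: 5 + 0 = 5 (mod 7)
x^2: 0 + 3 = 3 (mod 7)
Result: 6 + 5x + 3x^2

f + g = 6 + 5x + 3x^2


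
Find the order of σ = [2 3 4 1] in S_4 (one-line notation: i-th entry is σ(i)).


Cycle decomposition: (1 2 3 4)
Cycle lengths: 4
Order = lcm(4) = 4

ord(σ) = 4


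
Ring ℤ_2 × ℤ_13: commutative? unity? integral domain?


Direct product ring; commutative with unity (1,1); but (1,0)·(0,1) = (0,0) gives zero divisors, so not an integral domain
Commutative: Yes
Integral domain: No
Has unity: Yes

ℤ_2 × ℤ_13: Commutative=Yes, Unity=Yes


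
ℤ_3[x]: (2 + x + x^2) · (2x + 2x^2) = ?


Expand and collect like terms; reduce coefficients mod 3:
x^0: 2·0 = 0 ≡ 0 (mod 3)
x^1: 2·2 + 1·0 = 4 ≡ 1 (mod 3)
x^2: 2·2 + 1·2 + 1·0 = 6 ≡ 0 (mod 3)
x^3: 1·2 + 1·2 = 4 ≡ 1 (mod 3)
x^4: 1·2 = 2 ≡ 2 (mod 3)
Result: x + x^3 + 2x^4

f · g = x + x^3 + 2x^4


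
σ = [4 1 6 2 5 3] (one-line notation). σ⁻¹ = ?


To find σ⁻¹, swap domain and range:
σ(1) = 4 → σ⁻¹(4) = 1
σ(2) = 1 → σ⁻¹(1) = 2
σ(3) = 6 → σ⁻¹(6) = 3
σ(4) = 2 → σ⁻¹(2) = 4
σ(5) = 5 → σ⁻¹(5) = 5
σ(6) = 3 → σ⁻¹(3) = 6

σ⁻¹ = [2 4 6 1 5 3]


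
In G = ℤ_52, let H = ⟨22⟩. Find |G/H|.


|⟨22⟩| = n / gcd(22, 52) = 52 / 2 = 26
H is normal (ℤ_52 is abelian).
|G/H| = |G| / |H| = 52 / 26 = 2

|G/H| = 2


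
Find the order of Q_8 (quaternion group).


Q_8 = {±1, ±i, ±j, ±k}
|Q_8| = 8

|Q_8 (quaternion group)| = 8


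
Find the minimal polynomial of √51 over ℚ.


√51 satisfies x² - 51 = 0, irreducible over ℚ since 51 is squarefree

Minimal polynomial: x² - 51


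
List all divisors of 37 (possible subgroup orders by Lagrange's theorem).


Lagrange's theorem: |H| divides |G|
|G| = 37
Divisors of 37: 1, 37

Possible subgroup orders: {1, 37}


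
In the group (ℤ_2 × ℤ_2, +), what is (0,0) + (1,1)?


Operation: componentwise addition mod (2, 2)
(0,0) + (1,1) = ((a₁+b₁) mod 2, (a₂+b₂) mod 2) with a = (0,0), b = (1,1)

(0,0) + (1,1) = (1,1)


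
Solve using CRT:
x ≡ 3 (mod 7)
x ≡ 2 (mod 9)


m₁ = 7, m₂ = 9, gcd = 1, so CRT applies. M = m₁·m₂ = 63
Let M₁ = M/m₁ = 9, M₂ = M/m₂ = 7
Find y₁ ≡ M₁⁻¹ (mod m₁): 9⁻¹ ≡ 4 (mod 7)
Find y₂ ≡ M₂⁻¹ (mod m₂): 7⁻¹ ≡ 4 (mod 9)
x = a₁·M₁·y₁ + a₂·M₂·y₂ = 3·9·4 + 2·7·4 = 164
Reduce mod 63: x ≡ 38
Check: 38 mod 7 = 3 ✓, 38 mod 9 = 2 ✓

x ≡ 38 (mod 63)


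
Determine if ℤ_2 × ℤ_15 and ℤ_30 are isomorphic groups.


Comparing ℤ_2 × ℤ_15 and ℤ_30:
gcd(2,15) = 1, so ℤ_2 × ℤ_15 ≅ ℤ_30 (CRT)

Yes, ℤ_2 × ℤ_15 ≅ ℤ_30


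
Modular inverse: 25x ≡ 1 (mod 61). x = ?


Use the extended Euclidean algorithm to write 1 = 25·s + 61·t; then s mod 61 is the inverse.
Euclidean algorithm:
  25 = 0·61 + 25
  61 = 2·25 + 11
  25 = 2·11 + 3
  11 = 3·3 + 2
  3 = 1·2 + 1
  2 = 2·1 + 0
gcd(25,61) = 1
Back-substitution gives: 25·(22) + 61·(-9) = 1
So 25⁻¹ ≡ 22 ≡ 22 (mod 61)
Check: 25 × 22 = 550 ≡ 1 (mod 61) ✓

25⁻¹ ≡ 22 (mod 61)


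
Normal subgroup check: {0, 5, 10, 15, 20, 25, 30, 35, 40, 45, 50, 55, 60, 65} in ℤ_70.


H = {0, 5, 10, 15, 20, 25, 30, 35, 40, 45, 50, 55, 60, 65} in ℤ_70
ℤ_70 is abelian; every subgroup of an abelian group is normal

Yes, normal subgroup


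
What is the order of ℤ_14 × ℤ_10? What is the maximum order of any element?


|ℤ_14 × ℤ_10| = 14 × 10 = 140
Max element order = lcm(14,10) = 70
Cyclic? No (gcd=2)

|ℤ_14×ℤ_10| = 140, max element order = 70


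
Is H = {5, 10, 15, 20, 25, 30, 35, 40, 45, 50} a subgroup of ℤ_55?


Subgroup test for H = {5, 10, 15, 20, 25, 30, 35, 40, 45, 50} in (ℤ_55, +):
(1) 0 ∈ H? No
(2) Closure: for all a,b ∈ H, (a+b) mod 55 ∈ H? No  [counterexample: 5 + 50 = 0 ∉ H]
(3) Inverses: for all a ∈ H, -a mod 55 ∈ H? Yes

No, H is not a subgroup of ℤ_55


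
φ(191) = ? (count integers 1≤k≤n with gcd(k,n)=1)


Factor n: 191 = 191
φ(n) = n · ∏(1 - 1/p) over distinct primes p | n
φ(191) = 191 · (1 - 1/191) = 190

φ(191) = 190


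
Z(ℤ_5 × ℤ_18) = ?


Z(G) = {g ∈ G | gx = xg for all x ∈ G}
Direct product of abelian groups is abelian, so Z(G) = G

Z(ℤ_5 × ℤ_18) = ℤ_5 × ℤ_18


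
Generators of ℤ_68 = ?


g generates ℤ_n iff gcd(g,n) = 1
Prime factors of 68: 2, 17
Generators are g ∈ {1,...,67} not divisible by any of these primes.
Generators: {1, 3, 5, 7, 9, 11, 13, 15, 19, 21, 23, 25, 27, 29, 31, 33, 35, 37, 39, 41, 43, 45, 47, 49, 53, 55, 57, 59, 61, 63, 65, 67}
Number of generators = φ(68) = 32

Generators of ℤ_68 = {1, 3, 5, 7, 9, 11, 13, 15, 19, 21, 23, 25, 27, 29, 31, 33, 35, 37, 39, 41, 43, 45, 47, 49, 53, 55, 57, 59, 61, 63, 65, 67}


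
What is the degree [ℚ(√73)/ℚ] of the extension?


√73 has minimal polynomial x² - 73 (irreducible over ℚ since 73 is squarefree)

[ℚ(√73)/ℚ] = 2


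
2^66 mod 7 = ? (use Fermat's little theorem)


Fermat's little theorem: if p is prime and gcd(a,p)=1, then a^(p-1) ≡ 1 (mod p)
p = 7 is prime, gcd(2,7) = 1
Reduce exponent: 66 mod 6 = 0
So 2^66 ≡ 2^0 (mod 7)
2^0 = 1

2^66 ≡ 1 (mod 7)


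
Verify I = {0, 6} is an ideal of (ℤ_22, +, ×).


Check ideal conditions for I = {0, 6} in ℤ_22:
(1) I is an additive subgroup? No
(2) For r ∈ ℤ_22 and a ∈ I: r·a ∈ I? No  [counterexample: r=2, a=6, r·a mod 22 = 12 ∉ I]

No, I is not an ideal of ℤ_22


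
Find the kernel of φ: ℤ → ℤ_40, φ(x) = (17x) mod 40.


Kernel = preimage of identity
ker(φ) = {x ∈ ℤ : 17x ≡ 0 (mod 40)}. gcd(17,40) = 1, so 17x ≡ 0 (mod 40) ⟺ x ≡ 0 (mod 40/1 = 40). Hence ker(φ) = 40ℤ

ker(φ) = 40ℤ


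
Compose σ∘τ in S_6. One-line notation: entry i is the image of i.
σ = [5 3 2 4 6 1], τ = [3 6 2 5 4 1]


σ∘τ: apply τ first, then σ
1 →τ 3 →σ 2
2 →τ 6 →σ 1
3 →τ 2 →σ 3
4 →τ 5 →σ 6
5 →τ 4 →σ 4
6 →τ 1 →σ 5

σ∘τ = [2 1 3 6 4 5]


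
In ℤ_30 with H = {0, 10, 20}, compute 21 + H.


21 + H = {21 + h (mod 30) : h ∈ H}
21+0=21, 21+10=1, 21+20=11
21 + H = {1, 11, 21} = 1 + H

21 + H = {1, 11, 21}


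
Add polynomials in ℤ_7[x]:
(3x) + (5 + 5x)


Add coefficients mod 7:
x^0: 0 + 5 = 5 (mod 7)
x^1: 3 + 5 = 1 (mod 7)
Result: 5 + x

f + g = 5 + x


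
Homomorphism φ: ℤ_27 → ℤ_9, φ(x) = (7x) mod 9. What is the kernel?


Kernel = preimage of identity
ker(φ) = {x ∈ ℤ_27 : 7x ≡ 0 (mod 9)}. Since 9 | 27, φ is well-defined. The kernel is the cyclic subgroup ⟨9⟩ of ℤ_27 (order 3), i.e. {0, 9, 18}

ker(φ) = {0, 9, 18}


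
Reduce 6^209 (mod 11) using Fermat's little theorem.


Fermat's little theorem: if p is prime and gcd(a,p)=1, then a^(p-1) ≡ 1 (mod p)
p = 11 is prime, gcd(6,11) = 1
Reduce exponent: 209 mod 10 = 9
So 6^209 ≡ 6^9 (mod 11)
6^9 mod 11 = 2

6^209 ≡ 2 (mod 11)


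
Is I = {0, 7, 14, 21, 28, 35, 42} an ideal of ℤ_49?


Check ideal conditions for I = {0, 7, 14, 21, 28, 35, 42} in ℤ_49:
(1) I is an additive subgroup? Yes
(2) For r ∈ ℤ_49 and a ∈ I: r·a ∈ I? Yes

Yes, I is an ideal of ℤ_49


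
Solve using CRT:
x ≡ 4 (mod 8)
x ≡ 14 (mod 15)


m₁ = 8, m₂ = 15, gcd = 1, so CRT applies. M = m₁·m₂ = 120
Let M₁ = M/m₁ = 15, M₂ = M/m₂ = 8
Find y₁ ≡ M₁⁻¹ (mod m₁): 15⁻¹ ≡ 7 (mod 8)
Find y₂ ≡ M₂⁻¹ (mod m₂): 8⁻¹ ≡ 2 (mod 15)
x = a₁·M₁·y₁ + a₂·M₂·y₂ = 4·15·7 + 14·8·2 = 644
Reduce mod 120: x ≡ 44
Check: 44 mod 8 = 4 ✓, 44 mod 15 = 14 ✓

x ≡ 44 (mod 120)


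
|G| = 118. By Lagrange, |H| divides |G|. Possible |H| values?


Lagrange's theorem: |H| divides |G|
|G| = 118
Divisors of 118: 1, 2, 59, 118

Possible subgroup orders: {1, 2, 59, 118}


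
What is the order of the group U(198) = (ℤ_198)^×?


U(n) is the group of units mod n; |U(n)| = φ(n)
|U(198)| = φ(198) = 60

|U(198) = (ℤ_198)^×| = 60


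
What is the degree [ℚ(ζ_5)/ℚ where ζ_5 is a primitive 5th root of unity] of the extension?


[ℚ(ζ_n):ℚ] = deg Φ_n(x) = φ(n). Here φ(5) = 4

[ℚ(ζ_5)/ℚ where ζ_5 is a primitive 5th root of unity] = 4


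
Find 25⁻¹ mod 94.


Use the extended Euclidean algorithm to write 1 = 25·s + 94·t; then s mod 94 is the inverse.
Euclidean algorithm:
  25 = 0·94 + 25
  94 = 3·25 + 19
  25 = 1·19 + 6
  19 = 3·6 + 1
  6 = 6·1 + 0
gcd(25,94) = 1
Back-substitution gives: 25·(-15) + 94·(4) = 1
So 25⁻¹ ≡ -15 ≡ 79 (mod 94)
Check: 25 × 79 = 1975 ≡ 1 (mod 94) ✓

25⁻¹ ≡ 79 (mod 94)


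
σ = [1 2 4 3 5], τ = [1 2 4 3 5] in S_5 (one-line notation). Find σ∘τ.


σ∘τ: apply τ first, then σ
1 →τ 1 →σ 1
2 →τ 2 →σ 2
3 →τ 4 →σ 3
4 →τ 3 →σ 4
5 →τ 5 →σ 5

σ∘τ = [1 2 3 4 5]


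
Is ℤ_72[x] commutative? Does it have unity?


ℤ_72 has zero divisors (2·36 ≡ 0), and these lift to constant zero divisors in ℤ_72[x]; so not an integral domain
Commutative: Yes
Integral domain: No
Has unity: Yes

ℤ_72[x]: Commutative=Yes, Unity=Yes


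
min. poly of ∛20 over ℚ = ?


∛20 satisfies x³ - 20 = 0, irreducible over ℚ (no rational root; 20 is not a perfect cube)

Minimal polynomial: x³ - 20


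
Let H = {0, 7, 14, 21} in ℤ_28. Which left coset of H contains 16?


16 + H = {16 + h (mod 28) : h ∈ H}
16+0=16, 16+7=23, 16+14=2, 16+21=9
16 + H = {2, 9, 16, 23} = 2 + H

16 + H = {2, 9, 16, 23}


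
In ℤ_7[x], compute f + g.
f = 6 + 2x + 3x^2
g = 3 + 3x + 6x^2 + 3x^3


Add coefficients mod 7:
x^0: 6 + 3 = 2 (mod 7)
x^1: 2 + 3 = 5 (mod 7)
x^2: 3 + 6 = 2 (mod 7)
x^3: 0 + 3 = 3 (mod 7)
Result: 2 + 5x + 2x^2 + 3x^3

f + g = 2 + 5x + 2x^2 + 3x^3


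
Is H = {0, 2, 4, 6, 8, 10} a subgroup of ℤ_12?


Subgroup test for H = {0, 2, 4, 6, 8, 10} in (ℤ_12, +):
(1) 0 ∈ H? Yes
(2) Closure: for all a,b ∈ H, (a+b) mod 12 ∈ H? Yes
(3) Inverses: for all a ∈ H, -a mod 12 ∈ H? Yes

Yes, H is a subgroup of ℤ_12


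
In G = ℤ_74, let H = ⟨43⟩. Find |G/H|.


|⟨43⟩| = n / gcd(43, 74) = 74 / 1 = 74
H is normal (ℤ_74 is abelian).
|G/H| = |G| / |H| = 74 / 74 = 1

|G/H| = 1


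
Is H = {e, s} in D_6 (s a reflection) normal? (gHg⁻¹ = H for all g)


H = {e, s} in D_6 (s a reflection)
r·s·r⁻¹ = sr⁻² ≠ s for n ≥ 3, so {e, s} is not closed under conjugation

No, not a normal subgroup


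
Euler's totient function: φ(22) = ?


φ(n) = count of k ∈ {1,...,n} with gcd(k,n)=1
Coprimes to 22: {1, 3, 5, 7, 9, 13, 15, 17, 19, 21}
Count: 10

φ(22) = 10


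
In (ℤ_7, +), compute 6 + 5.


Operation: addition mod 7
6 + 5 = (a + b) mod 7 with a = 6, b = 5

6 + 5 = 4


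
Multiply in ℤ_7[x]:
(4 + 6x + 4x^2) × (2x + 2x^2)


Expand and collect like terms; reduce coefficients mod 7:
x^0: 4·0 = 0 ≡ 0 (mod 7)
x^1: 4·2 + 6·0 = 8 ≡ 1 (mod 7)
x^2: 4·2 + 6·2 + 4·0 = 20 ≡ 6 (mod 7)
x^3: 6·2 + 4·2 = 20 ≡ 6 (mod 7)
x^4: 4·2 = 8 ≡ 1 (mod 7)
Result: x + 6x^2 + 6x^3 + x^4

f · g = x + 6x^2 + 6x^3 + x^4


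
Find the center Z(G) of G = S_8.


Z(G) = {g ∈ G | gx = xg for all x ∈ G}
S_n is non-abelian for n ≥ 3; Z(S_8) is trivial

Z(S_8) = {e}


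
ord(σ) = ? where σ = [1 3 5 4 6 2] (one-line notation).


Cycle decomposition: (2 3 5 6)
Cycle lengths: 4
Order = lcm(4) = 4

ord(σ) = 4


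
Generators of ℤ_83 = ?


g generates ℤ_n iff gcd(g,n) = 1
Prime factors of 83: 83
Generators are g ∈ {1,...,82} not divisible by any of these primes.
Generators: {1, 2, 3, 4, 5, 6, 7, 8, 9, 10, 11, 12, 13, 14, 15, 16, 17, 18, 19, 20, 21, 22, 23, 24, 25, 26, 27, 28, 29, 30, 31, 32, 33, 34, 35, 36, 37, 38, 39, 40, 41, 42, 43, 44, 45, 46, 47, 48, 49, 50, 51, 52, 53, 54, 55, 56, 57, 58, 59, 60, 61, 62, 63, 64, 65, 66, 67, 68, 69, 70, 71, 72, 73, 74, 75, 76, 77, 78, 79, 80, 81, 82}
Number of generators = φ(83) = 82

Generators of ℤ_83 = {1, 2, 3, 4, 5, 6, 7, 8, 9, 10, 11, 12, 13, 14, 15, 16, 17, 18, 19, 20, 21, 22, 23, 24, 25, 26, 27, 28, 29, 30, 31, 32, 33, 34, 35, 36, 37, 38, 39, 40, 41, 42, 43, 44, 45, 46, 47, 48, 49, 50, 51, 52, 53, 54, 55, 56, 57, 58, 59, 60, 61, 62, 63, 64, 65, 66, 67, 68, 69, 70, 71, 72, 73, 74, 75, 76, 77, 78, 79, 80, 81, 82}


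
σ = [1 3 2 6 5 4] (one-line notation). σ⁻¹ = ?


To find σ⁻¹, swap domain and range:
σ(1) = 1 → σ⁻¹(1) = 1
σ(2) = 3 → σ⁻¹(3) = 2
σ(3) = 2 → σ⁻¹(2) = 3
σ(4) = 6 → σ⁻¹(6) = 4
σ(5) = 5 → σ⁻¹(5) = 5
σ(6) = 4 → σ⁻¹(4) = 6

σ⁻¹ = [1 3 2 6 5 4]


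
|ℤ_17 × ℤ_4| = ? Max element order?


|ℤ_17 × ℤ_4| = 17 × 4 = 68
Max element order = lcm(17,4) = 68
Cyclic? Yes (gcd=1)

|ℤ_17×ℤ_4| = 68, max element order = 68


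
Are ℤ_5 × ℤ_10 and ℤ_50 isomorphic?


Comparing ℤ_5 × ℤ_10 and ℤ_50:
gcd(5,10) = 5 ≠ 1. Max element order in ℤ_5×ℤ_10 is lcm(5,10) = 10 < 50, so it has no element of order 50

No, ℤ_5 × ℤ_10 ≇ ℤ_50


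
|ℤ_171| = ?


ℤ_n has n elements.

|ℤ_171| = 171


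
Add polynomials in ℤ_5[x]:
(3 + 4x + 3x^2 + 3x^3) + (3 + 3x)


Add coefficients mod 5:
x^0: 3 + 3 = 1 (mod 5)
x^1: 4 + 3 = 2 (mod 5)
x^2: 3 + 0 = 3 (mod 5)
x^3: 3 + 0 = 3 (mod 5)
Result: 1 + 2x + 3x^2 + 3x^3

f + g = 1 + 2x + 3x^2 + 3x^3


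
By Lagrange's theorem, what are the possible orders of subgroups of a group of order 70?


Lagrange's theorem: |H| divides |G|
|G| = 70
Divisors of 70: 1, 2, 5, 7, 10, 14, 35, 70

Possible subgroup orders: {1, 2, 5, 7, 10, 14, 35, 70}


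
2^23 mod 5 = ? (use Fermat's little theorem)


Fermat's little theorem: if p is prime and gcd(a,p)=1, then a^(p-1) ≡ 1 (mod p)
p = 5 is prime, gcd(2,5) = 1
Reduce exponent: 23 mod 4 = 3
So 2^23 ≡ 2^3 (mod 5)
2^3 mod 5 = 3

2^23 ≡ 3 (mod 5)


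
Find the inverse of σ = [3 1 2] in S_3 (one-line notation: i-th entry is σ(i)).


To find σ⁻¹, swap domain and range:
σ(1) = 3 → σ⁻¹(3) = 1
σ(2) = 1 → σ⁻¹(1) = 2
σ(3) = 2 → σ⁻¹(2) = 3

σ⁻¹ = [2 3 1]


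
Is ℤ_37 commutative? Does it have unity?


ℤ_37 is a commutative ring with unity 1; 37 is prime, so ℤ_37 is a field (hence an integral domain)
Commutative: Yes
Integral domain: Yes
Has unity: Yes

ℤ_37: Commutative=Yes, Unity=Yes


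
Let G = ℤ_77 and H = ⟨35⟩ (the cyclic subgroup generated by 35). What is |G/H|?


|⟨35⟩| = n / gcd(35, 77) = 77 / 7 = 11
H is normal (ℤ_77 is abelian).
|G/H| = |G| / |H| = 77 / 11 = 7

|G/H| = 7


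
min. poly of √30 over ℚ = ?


√30 satisfies x² - 30 = 0, irreducible over ℚ since 30 is squarefree

Minimal polynomial: x² - 30


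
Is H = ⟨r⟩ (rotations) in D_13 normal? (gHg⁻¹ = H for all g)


H = ⟨r⟩ (rotations) in D_13
The rotation subgroup ⟨r⟩ has index 2 in D_13, so it is normal

Yes, normal subgroup


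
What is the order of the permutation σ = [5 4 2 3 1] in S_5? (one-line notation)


Cycle decomposition: (1 5) (2 4 3)
Cycle lengths: 2, 3
Order = lcm(2, 3) = 6

ord(σ) = 6


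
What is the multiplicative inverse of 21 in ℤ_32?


Use the extended Euclidean algorithm to write 1 = 21·s + 32·t; then s mod 32 is the inverse.
Euclidean algorithm:
  21 = 0·32 + 21
  32 = 1·21 + 11
  21 = 1·11 + 10
  11 = 1·10 + 1
  10 = 10·1 + 0
gcd(21,32) = 1
Back-substitution gives: 21·(-3) + 32·(2) = 1
So 21⁻¹ ≡ -3 ≡ 29 (mod 32)
Check: 21 × 29 = 609 ≡ 1 (mod 32) ✓

21⁻¹ ≡ 29 (mod 32)


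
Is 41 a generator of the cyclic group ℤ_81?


g generates ℤ_n iff gcd(g, n) = 1
gcd(41, 81) = 1
Since gcd = 1, 41 is a generator.

Yes, 41 generates ℤ_81


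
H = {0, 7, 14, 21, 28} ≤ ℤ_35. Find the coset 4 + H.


4 + H = {4 + h (mod 35) : h ∈ H}
4+0=4, 4+7=11, 4+14=18, 4+21=25, 4+28=32

4 + H = {4, 11, 18, 25, 32}


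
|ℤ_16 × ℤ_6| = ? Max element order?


|ℤ_16 × ℤ_6| = 16 × 6 = 96
Max element order = lcm(16,6) = 48
Cyclic? No (gcd=2)

|ℤ_16×ℤ_6| = 96, max element order = 48


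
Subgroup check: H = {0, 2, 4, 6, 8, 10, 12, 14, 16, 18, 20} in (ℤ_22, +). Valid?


Subgroup test for H = {0, 2, 4, 6, 8, 10, 12, 14, 16, 18, 20} in (ℤ_22, +):
(1) 0 ∈ H? Yes
(2) Closure: for all a,b ∈ H, (a+b) mod 22 ∈ H? Yes
(3) Inverses: for all a ∈ H, -a mod 22 ∈ H? Yes

Yes, H is a subgroup of ℤ_22


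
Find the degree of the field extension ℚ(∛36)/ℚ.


∛36 has minimal polynomial x³ - 36 (irreducible over ℚ since 36 is not a perfect cube)

[ℚ(∛36)/ℚ] = 3


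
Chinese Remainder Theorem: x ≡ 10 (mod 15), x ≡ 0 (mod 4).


m₁ = 15, m₂ = 4, gcd = 1, so CRT applies. M = m₁·m₂ = 60
Let M₁ = M/m₁ = 4, M₂ = M/m₂ = 15
Find y₁ ≡ M₁⁻¹ (mod m₁): 4⁻¹ ≡ 4 (mod 15)
Find y₂ ≡ M₂⁻¹ (mod m₂): 15⁻¹ ≡ 3 (mod 4)
x = a₁·M₁·y₁ + a₂·M₂·y₂ = 10·4·4 + 0·15·3 = 160
Reduce mod 60: x ≡ 40
Check: 40 mod 15 = 10 ✓, 40 mod 4 = 0 ✓

x ≡ 40 (mod 60)


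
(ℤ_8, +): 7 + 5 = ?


Operation: addition mod 8
7 + 5 = (a + b) mod 8 with a = 7, b = 5

7 + 5 = 4


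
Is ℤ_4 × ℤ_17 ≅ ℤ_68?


Comparing ℤ_4 × ℤ_17 and ℤ_68:
gcd(4,17) = 1, so ℤ_4 × ℤ_17 ≅ ℤ_68 (CRT)

Yes, ℤ_4 × ℤ_17 ≅ ℤ_68


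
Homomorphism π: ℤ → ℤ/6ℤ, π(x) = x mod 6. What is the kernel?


Kernel = preimage of identity
ker(π) = multiples of 6 = 6ℤ

ker(π) = 6ℤ


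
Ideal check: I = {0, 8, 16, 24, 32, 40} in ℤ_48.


Check ideal conditions for I = {0, 8, 16, 24, 32, 40} in ℤ_48:
(1) I is an additive subgroup? Yes
(2) For r ∈ ℤ_48 and a ∈ I: r·a ∈ I? Yes

Yes, I is an ideal of ℤ_48


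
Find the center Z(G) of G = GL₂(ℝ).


Z(G) = {g ∈ G | gx = xg for all x ∈ G}
Only scalar multiples of the identity commute with all invertible matrices

Z(GL₂(ℝ)) = {aI : a ∈ ℝ, a ≠ 0}


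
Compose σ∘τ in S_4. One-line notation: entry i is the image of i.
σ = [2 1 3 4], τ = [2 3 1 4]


σ∘τ: apply τ first, then σ
1 →τ 2 →σ 1
2 →τ 3 →σ 3
3 →τ 1 →σ 2
4 →τ 4 →σ 4

σ∘τ = [1 3 2 4]


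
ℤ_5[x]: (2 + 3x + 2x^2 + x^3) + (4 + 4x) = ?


Add coefficients mod 5:
x^0: 2 + 4 = 1 (mod 5)
x^1: 3 + 4 = 2 (mod 5)
x^2: 2 + 0 = 2 (mod 5)
x^3: 1 + 0 = 1 (mod 5)
Result: 1 + 2x + 2x^2 + x^3

f + g = 1 + 2x + 2x^2 + x^3


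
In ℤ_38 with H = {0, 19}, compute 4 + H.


4 + H = {4 + h (mod 38) : h ∈ H}
4+0=4, 4+19=23

4 + H = {4, 23}


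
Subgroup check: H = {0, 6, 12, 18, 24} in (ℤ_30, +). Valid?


Subgroup test for H = {0, 6, 12, 18, 24} in (ℤ_30, +):
(1) 0 ∈ H? Yes
(2) Closure: for all a,b ∈ H, (a+b) mod 30 ∈ H? Yes
(3) Inverses: for all a ∈ H, -a mod 30 ∈ H? Yes

Yes, H is a subgroup of ℤ_30


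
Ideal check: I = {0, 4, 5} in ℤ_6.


Check ideal conditions for I = {0, 4, 5} in ℤ_6:
(1) I is an additive subgroup? No
(2) For r ∈ ℤ_6 and a ∈ I: r·a ∈ I? No  [counterexample: r=2, a=4, r·a mod 6 = 2 ∉ I]

No, I is not an ideal of ℤ_6


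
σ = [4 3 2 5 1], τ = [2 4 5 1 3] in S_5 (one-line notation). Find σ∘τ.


σ∘τ: apply τ first, then σ
1 →τ 2 →σ 3
2 →τ 4 →σ 5
3 →τ 5 →σ 1
4 →τ 1 →σ 4
5 →τ 3 →σ 2

σ∘τ = [3 5 1 4 2]


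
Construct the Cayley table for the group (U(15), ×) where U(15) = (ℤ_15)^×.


Elements: {1, 2, 4, 7, 8, 11, 13, 14}
Operation: multiplication mod 15
Entry (a, b) = (a × b) mod 15

Cayley table:
   |  1 |  2 |  4 |  7 |  8 | 11 | 13 | 14
 1 |  1 |  2 |  4 |  7 |  8 | 11 | 13 | 14
 2 |  2 |  4 |  8 | 14 |  1 |  7 | 11 | 13
 4 |  4 |  8 |  1 | 13 |  2 | 14 |  7 | 11
 7 |  7 | 14 | 13 |  4 | 11 |  2 |  1 |  8
 8 |  8 |  1 |  2 | 11 |  4 | 13 | 14 |  7
11 | 11 |  7 | 14 |  2 | 13 |  1 |  8 |  4
13 | 13 | 11 |  7 |  1 | 14 |  8 |  4 |  2
14 | 14 | 13 | 11 |  8 |  7 |  4 |  2 |  1


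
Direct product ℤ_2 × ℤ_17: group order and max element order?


|ℤ_2 × ℤ_17| = 2 × 17 = 34
Max element order = lcm(2,17) = 34
Cyclic? Yes (gcd=1)

|ℤ_2×ℤ_17| = 34, max element order = 34


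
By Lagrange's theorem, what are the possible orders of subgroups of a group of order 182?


Lagrange's theorem: |H| divides |G|
|G| = 182
Divisors of 182: 1, 2, 7, 13, 14, 26, 91, 182

Possible subgroup orders: {1, 2, 7, 13, 14, 26, 91, 182}


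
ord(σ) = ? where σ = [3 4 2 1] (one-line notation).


Cycle decomposition: (1 3 2 4)
Cycle lengths: 4
Order = lcm(4) = 4

ord(σ) = 4


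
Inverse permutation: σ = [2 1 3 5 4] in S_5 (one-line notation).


To find σ⁻¹, swap domain and range:
σ(1) = 2 → σ⁻¹(2) = 1
σ(2) = 1 → σ⁻¹(1) = 2
σ(3) = 3 → σ⁻¹(3) = 3
σ(4) = 5 → σ⁻¹(5) = 4
σ(5) = 4 → σ⁻¹(4) = 5

σ⁻¹ = [2 1 3 5 4]


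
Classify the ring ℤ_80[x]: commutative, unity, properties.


ℤ_80 has zero divisors (2·40 ≡ 0), and these lift to constant zero divisors in ℤ_80[x]; so not an integral domain
Commutative: Yes
Integral domain: No
Has unity: Yes

ℤ_80[x]: Commutative=Yes, Unity=Yes


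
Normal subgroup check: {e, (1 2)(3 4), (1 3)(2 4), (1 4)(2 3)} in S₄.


H = {e, (1 2)(3 4), (1 3)(2 4), (1 4)(2 3)} in S₄
This is the Klein four-group V₄; it is normal in S₄ (it is a union of conjugacy classes)

Yes, normal subgroup


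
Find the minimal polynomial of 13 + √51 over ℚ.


Let α = 13 + √51. Then α - 13 = √51, so (α - 13)² = 51, giving α² - 26α + 118 = 0. Degree 2 and α ∉ ℚ, so this is the minimal polynomial.

Minimal polynomial: x² - 26x + 118


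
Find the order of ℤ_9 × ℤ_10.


|A × B| = |A| · |B|
|ℤ_9 × ℤ_10| = 9 × 10 = 90

|ℤ_9 × ℤ_10| = 90


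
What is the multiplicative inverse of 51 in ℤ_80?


Use the extended Euclidean algorithm to write 1 = 51·s + 80·t; then s mod 80 is the inverse.
Euclidean algorithm:
  51 = 0·80 + 51
  80 = 1·51 + 29
  51 = 1·29 + 22
  29 = 1·22 + 7
  22 = 3·7 + 1
  7 = 7·1 + 0
gcd(51,80) = 1
Back-substitution gives: 51·(11) + 80·(-7) = 1
So 51⁻¹ ≡ 11 ≡ 11 (mod 80)
Check: 51 × 11 = 561 ≡ 1 (mod 80) ✓

51⁻¹ ≡ 11 (mod 80)


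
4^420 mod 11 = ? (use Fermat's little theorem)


Fermat's little theorem: if p is prime and gcd(a,p)=1, then a^(p-1) ≡ 1 (mod p)
p = 11 is prime, gcd(4,11) = 1
Reduce exponent: 420 mod 10 = 0
So 4^420 ≡ 4^0 (mod 11)
4^0 = 1

4^420 ≡ 1 (mod 11)


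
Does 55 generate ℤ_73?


g generates ℤ_n iff gcd(g, n) = 1
gcd(55, 73) = 1
Since gcd = 1, 55 is a generator.

Yes, 55 generates ℤ_73


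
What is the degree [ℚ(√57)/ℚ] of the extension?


√57 has minimal polynomial x² - 57 (irreducible over ℚ since 57 is squarefree)

[ℚ(√57)/ℚ] = 2


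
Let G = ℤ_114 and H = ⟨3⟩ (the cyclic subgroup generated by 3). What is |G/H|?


|⟨3⟩| = n / gcd(3, 114) = 114 / 3 = 38
H is normal (ℤ_114 is abelian).
|G/H| = |G| / |H| = 114 / 38 = 3

|G/H| = 3


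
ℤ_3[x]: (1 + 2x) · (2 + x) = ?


Expand and collect like terms; reduce coefficients mod 3:
x^0: 1·2 = 2 ≡ 2 (mod 3)
x^1: 1·1 + 2·2 = 5 ≡ 2 (mod 3)
x^2: 2·1 = 2 ≡ 2 (mod 3)
Result: 2 + 2x + 2x^2

f · g = 2 + 2x + 2x^2


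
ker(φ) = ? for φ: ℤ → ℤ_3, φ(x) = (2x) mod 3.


Kernel = preimage of identity
ker(φ) = {x ∈ ℤ : 2x ≡ 0 (mod 3)}. gcd(2,3) = 1, so 2x ≡ 0 (mod 3) ⟺ x ≡ 0 (mod 3/1 = 3). Hence ker(φ) = 3ℤ

ker(φ) = 3ℤ


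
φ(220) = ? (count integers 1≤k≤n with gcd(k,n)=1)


Factor n: 220 = 2^2 × 5 × 11
φ(n) = n · ∏(1 - 1/p) over distinct primes p | n
φ(220) = 220 · (1 - 1/2) · (1 - 1/5) · (1 - 1/11) = 80

φ(220) = 80


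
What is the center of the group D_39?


Z(G) = {g ∈ G | gx = xg for all x ∈ G}
For odd n, Z(D_n) = {e}: no nontrivial rotation commutes with all reflections

Z(D_39) = {e}


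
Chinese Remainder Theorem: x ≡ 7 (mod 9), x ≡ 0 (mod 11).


m₁ = 9, m₂ = 11, gcd = 1, so CRT applies. M = m₁·m₂ = 99
Let M₁ = M/m₁ = 11, M₂ = M/m₂ = 9
Find y₁ ≡ M₁⁻¹ (mod m₁): 11⁻¹ ≡ 5 (mod 9)
Find y₂ ≡ M₂⁻¹ (mod m₂): 9⁻¹ ≡ 5 (mod 11)
x = a₁·M₁·y₁ + a₂·M₂·y₂ = 7·11·5 + 0·9·5 = 385
Reduce mod 99: x ≡ 88
Check: 88 mod 9 = 7 ✓, 88 mod 11 = 0 ✓

x ≡ 88 (mod 99)
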